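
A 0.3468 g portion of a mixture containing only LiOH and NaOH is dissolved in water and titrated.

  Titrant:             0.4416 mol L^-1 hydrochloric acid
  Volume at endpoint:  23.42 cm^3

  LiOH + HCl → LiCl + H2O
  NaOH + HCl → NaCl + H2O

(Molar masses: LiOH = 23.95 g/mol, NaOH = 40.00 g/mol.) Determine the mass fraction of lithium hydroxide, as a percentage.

n(HCl) = 0.02342 × 0.4416 = 0.01034 mol
Let x = n(LiOH), y = n(NaOH).
Titrant: 1x + 1y = 0.01034;  mass: 23.95x + 40.00y = 0.3468
Solving, x = 4.168 × 10^-3 mol, y = 6.175 × 10^-3 mol
mass of LiOH = 4.168 × 10^-3 × 23.95 = 0.09982 g
% LiOH = 0.09982 / 0.3468 × 100 = 28.78 %

28.78 %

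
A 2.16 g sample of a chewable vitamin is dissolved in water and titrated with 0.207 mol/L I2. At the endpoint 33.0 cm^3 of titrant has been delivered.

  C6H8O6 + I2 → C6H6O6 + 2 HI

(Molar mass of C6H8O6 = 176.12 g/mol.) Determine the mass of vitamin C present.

1.20 g

n(I2) = 0.0330 L × 0.207 mol/L = 6.83 × 10^-3 mol
n(C6H8O6) = 6.83 × 10^-3 mol (1:1 ratio)
mass of C6H8O6 = 6.83 × 10^-3 × 176.12 g/mol = 1.20 g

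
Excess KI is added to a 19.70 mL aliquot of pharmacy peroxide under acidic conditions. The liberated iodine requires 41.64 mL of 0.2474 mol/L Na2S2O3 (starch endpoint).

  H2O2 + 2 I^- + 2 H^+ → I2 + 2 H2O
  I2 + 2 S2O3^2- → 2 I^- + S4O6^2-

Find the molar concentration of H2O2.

0.2615 mol/L

n(S2O3^2-) = 0.04164 × 0.2474 = 0.01030 mol
n(I2) = n(S2O3^2-)/2 = 5.151 × 10^-3 mol
n(H2O2) in the aliquot = 5.151 × 10^-3 mol (1:1 ratio)
[H2O2] = 5.151 × 10^-3 / 0.01970 = 0.2615 mol/L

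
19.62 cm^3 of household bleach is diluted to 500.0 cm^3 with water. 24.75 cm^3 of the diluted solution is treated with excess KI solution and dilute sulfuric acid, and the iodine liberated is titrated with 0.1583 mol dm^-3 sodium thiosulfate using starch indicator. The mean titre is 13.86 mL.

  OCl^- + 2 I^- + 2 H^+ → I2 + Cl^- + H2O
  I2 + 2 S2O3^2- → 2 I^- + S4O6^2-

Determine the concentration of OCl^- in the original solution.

1.130 mol/L

n(S2O3^2-) = 0.01386 × 0.1583 = 2.194 × 10^-3 mol
n(I2) = n(S2O3^2-)/2 = 1.097 × 10^-3 mol
n(OCl^-) in the aliquot = 1.097 × 10^-3 mol (1:1 ratio)
[OCl^-]_dilute = 1.097 × 10^-3 / 0.02475 = 0.04432 mol/L
[OCl^-]_original = 0.04432 × 500.0/19.62 = 1.130 mol/L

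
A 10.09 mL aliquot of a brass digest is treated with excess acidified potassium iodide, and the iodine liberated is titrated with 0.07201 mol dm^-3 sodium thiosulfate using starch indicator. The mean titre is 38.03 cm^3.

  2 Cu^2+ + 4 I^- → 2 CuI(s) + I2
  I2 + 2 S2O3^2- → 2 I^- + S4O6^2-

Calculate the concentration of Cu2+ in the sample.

0.2714 mol/L

n(S2O3^2-) = 0.03803 × 0.07201 = 2.739 × 10^-3 mol
n(I2) = n(S2O3^2-)/2 = 1.369 × 10^-3 mol
From the 2:1 ratio, n(Cu2+) in the aliquot = 2/1 × 1.369 × 10^-3 = 2.739 × 10^-3 mol
[Cu2+] = 2.739 × 10^-3 / 0.01009 = 0.2714 mol/L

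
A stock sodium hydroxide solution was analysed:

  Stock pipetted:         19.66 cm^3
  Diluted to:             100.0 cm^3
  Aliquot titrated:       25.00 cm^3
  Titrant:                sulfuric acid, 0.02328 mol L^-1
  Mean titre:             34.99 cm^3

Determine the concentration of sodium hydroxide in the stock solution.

0.3315 mol/L

2 NaOH + H2SO4 → Na2SO4 + 2 H2O
n(H2SO4) = 0.03499 × 0.02328 = 8.146 × 10^-4 mol
From the 2:1 ratio, n(NaOH) in the aliquot = 2/1 × 8.146 × 10^-4 = 1.629 × 10^-3 mol
[NaOH]_dilute = 1.629 × 10^-3 / 0.02500 = 0.06517 mol/L
Dilution factor = 100.0 / 19.66 = 5.086
[NaOH]_stock = 0.06517 × 5.086 = 0.3315 mol/L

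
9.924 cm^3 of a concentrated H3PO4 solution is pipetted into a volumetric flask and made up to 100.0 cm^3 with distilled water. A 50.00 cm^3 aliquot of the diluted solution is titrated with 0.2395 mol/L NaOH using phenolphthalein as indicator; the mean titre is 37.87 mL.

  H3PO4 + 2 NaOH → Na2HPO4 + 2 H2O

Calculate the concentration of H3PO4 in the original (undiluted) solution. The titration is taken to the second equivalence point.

n(NaOH) = 0.03787 × 0.2395 = 9.070 × 10^-3 mol
From the 1:2 ratio, n(H3PO4) in the aliquot = 1/2 × 9.070 × 10^-3 = 4.535 × 10^-3 mol
[H3PO4]_dilute = 4.535 × 10^-3 / 0.05000 = 0.09070 mol/L
Dilution factor = 100.0 / 9.924 = 10.08
[H3PO4]_stock = 0.09070 × 10.08 = 0.9139 mol/L

0.9139 mol/L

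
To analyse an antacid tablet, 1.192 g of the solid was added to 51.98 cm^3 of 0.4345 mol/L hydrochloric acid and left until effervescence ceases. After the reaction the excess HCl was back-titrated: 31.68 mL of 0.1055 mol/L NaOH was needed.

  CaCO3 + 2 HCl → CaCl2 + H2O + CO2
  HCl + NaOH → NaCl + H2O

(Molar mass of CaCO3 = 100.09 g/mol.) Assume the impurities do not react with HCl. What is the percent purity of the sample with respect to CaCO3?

n(HCl) added = 0.05198 × 0.4345 = 0.02259 mol
n(NaOH) used in back-titration = 0.03168 × 0.1055 = 3.342 × 10^-3 mol
n(HCl) left over = 3.342 × 10^-3 mol (1:1 ratio)
n(HCl) consumed by analyte = 0.02259 − 3.342 × 10^-3 = 0.01924 mol
From the 1:2 ratio, n(CaCO3) = 1/2 × 0.01924 = 9.622 × 10^-3 mol
mass of CaCO3 = 9.622 × 10^-3 × 100.09 = 0.9630 g
% CaCO3 = 0.9630 / 1.192 × 100 = 80.79 %

80.79 %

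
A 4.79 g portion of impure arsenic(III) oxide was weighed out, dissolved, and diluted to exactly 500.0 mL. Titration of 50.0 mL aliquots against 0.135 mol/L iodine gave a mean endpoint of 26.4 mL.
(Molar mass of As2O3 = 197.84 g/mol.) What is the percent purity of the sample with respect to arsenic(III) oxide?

73.6 %

As2O3 + 2 I2 + 2 H2O → As2O5 + 4 HI
n(I2) per titration = 0.0264 × 0.135 = 3.56 × 10^-3 mol
From the 1:2 ratio, n(As2O3) in each aliquot = 1/2 × 3.56 × 10^-3 = 1.78 × 10^-3 mol
n(As2O3) in the whole flask = 1.78 × 10^-3 × 500.0/50.0 = 0.0178 mol
mass of As2O3 = 0.0178 × 197.84 = 3.53 g
% As2O3 = 3.53 / 4.79 × 100 = 73.6 %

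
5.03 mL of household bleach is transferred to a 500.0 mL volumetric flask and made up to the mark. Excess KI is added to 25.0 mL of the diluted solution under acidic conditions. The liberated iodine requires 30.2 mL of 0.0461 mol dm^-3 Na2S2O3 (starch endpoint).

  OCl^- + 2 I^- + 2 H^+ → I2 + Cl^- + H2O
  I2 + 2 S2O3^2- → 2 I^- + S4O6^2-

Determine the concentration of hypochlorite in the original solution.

2.77 mol/L

n(S2O3^2-) = 0.0302 × 0.0461 = 1.39 × 10^-3 mol
n(I2) = n(S2O3^2-)/2 = 6.96 × 10^-4 mol
n(OCl^-) in the aliquot = 6.96 × 10^-4 mol (1:1 ratio)
[OCl^-]_dilute = 6.96 × 10^-4 / 0.0250 = 0.0278 mol/L
[OCl^-]_original = 0.0278 × 500.0/5.03 = 2.77 mol/L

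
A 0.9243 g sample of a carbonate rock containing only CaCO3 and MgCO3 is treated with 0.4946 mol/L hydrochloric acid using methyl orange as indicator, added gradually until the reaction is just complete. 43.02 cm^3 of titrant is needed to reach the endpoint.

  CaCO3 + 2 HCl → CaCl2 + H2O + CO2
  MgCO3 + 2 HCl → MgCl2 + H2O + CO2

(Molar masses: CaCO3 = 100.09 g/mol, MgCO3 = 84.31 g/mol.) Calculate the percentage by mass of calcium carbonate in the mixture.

18.76 %

n(HCl) = 0.04302 × 0.4946 = 0.02128 mol
Let x = n(CaCO3), y = n(MgCO3).
Titrant: 2x + 2y = 0.02128;  mass: 100.09x + 84.31y = 0.9243
Solving, x = 1.733 × 10^-3 mol, y = 8.906 × 10^-3 mol
mass of CaCO3 = 1.733 × 10^-3 × 100.09 = 0.1734 g
% CaCO3 = 0.1734 / 0.9243 × 100 = 18.76 %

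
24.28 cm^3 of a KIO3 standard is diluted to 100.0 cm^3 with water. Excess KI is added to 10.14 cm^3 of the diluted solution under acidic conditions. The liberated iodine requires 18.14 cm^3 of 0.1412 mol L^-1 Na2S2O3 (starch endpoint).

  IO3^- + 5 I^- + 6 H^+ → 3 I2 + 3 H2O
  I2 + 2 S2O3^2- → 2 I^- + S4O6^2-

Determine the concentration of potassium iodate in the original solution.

n(S2O3^2-) = 0.01814 × 0.1412 = 2.561 × 10^-3 mol
n(I2) = n(S2O3^2-)/2 = 1.281 × 10^-3 mol
From the 1:3 ratio, n(IO3^-) in the aliquot = 1/3 × 1.281 × 10^-3 = 4.269 × 10^-4 mol
[IO3^-]_dilute = 4.269 × 10^-4 / 0.01014 = 0.04210 mol/L
[IO3^-]_original = 0.04210 × 100.0/24.28 = 0.1734 mol/L

0.1734 mol/L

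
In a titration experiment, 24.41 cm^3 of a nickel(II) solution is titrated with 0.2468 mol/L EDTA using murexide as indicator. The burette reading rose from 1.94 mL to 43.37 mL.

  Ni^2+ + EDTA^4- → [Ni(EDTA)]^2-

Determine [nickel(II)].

0.4189 mol/L

n(EDTA) = 0.04143 L × 0.2468 mol/L = 0.01022 mol
n(Ni2+) = 0.01022 mol (1:1 mole ratio)
[Ni2+] = 0.01022 mol / 0.02441 L = 0.4189 mol/L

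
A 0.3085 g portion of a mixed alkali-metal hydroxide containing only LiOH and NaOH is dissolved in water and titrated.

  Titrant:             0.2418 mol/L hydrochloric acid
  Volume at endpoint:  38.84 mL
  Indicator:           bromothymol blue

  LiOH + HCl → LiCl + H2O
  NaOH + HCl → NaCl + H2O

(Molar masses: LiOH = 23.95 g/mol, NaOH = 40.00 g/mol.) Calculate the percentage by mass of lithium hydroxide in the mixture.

n(HCl) = 0.03884 × 0.2418 = 9.392 × 10^-3 mol
Let x = n(LiOH), y = n(NaOH).
Titrant: 1x + 1y = 9.392 × 10^-3;  mass: 23.95x + 40.00y = 0.3085
Solving, x = 4.184 × 10^-3 mol, y = 5.207 × 10^-3 mol
mass of LiOH = 4.184 × 10^-3 × 23.95 = 0.1002 g
% LiOH = 0.1002 / 0.3085 × 100 = 32.49 %

32.49 %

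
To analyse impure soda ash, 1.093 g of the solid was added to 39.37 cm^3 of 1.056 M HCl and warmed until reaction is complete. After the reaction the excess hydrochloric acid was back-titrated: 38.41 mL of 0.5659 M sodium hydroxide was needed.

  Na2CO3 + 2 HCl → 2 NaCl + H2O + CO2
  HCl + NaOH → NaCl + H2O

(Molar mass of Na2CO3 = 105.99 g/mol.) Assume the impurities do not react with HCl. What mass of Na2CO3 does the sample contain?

n(HCl) added = 0.03937 × 1.056 = 0.04157 mol
n(NaOH) used in back-titration = 0.03841 × 0.5659 = 0.02174 mol
n(HCl) left over = 0.02174 mol (1:1 ratio)
n(HCl) consumed by analyte = 0.04157 − 0.02174 = 0.01984 mol
From the 1:2 ratio, n(Na2CO3) = 1/2 × 0.01984 = 9.919 × 10^-3 mol
mass of Na2CO3 = 9.919 × 10^-3 × 105.99 = 1.051 g

1.051 g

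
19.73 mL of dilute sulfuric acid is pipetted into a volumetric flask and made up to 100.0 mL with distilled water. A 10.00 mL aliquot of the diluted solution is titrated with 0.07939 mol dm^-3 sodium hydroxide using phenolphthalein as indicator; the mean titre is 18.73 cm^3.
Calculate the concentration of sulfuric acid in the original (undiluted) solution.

H2SO4 + 2 NaOH → Na2SO4 + 2 H2O
n(NaOH) = 0.01873 × 0.07939 = 1.487 × 10^-3 mol
From the 1:2 ratio, n(H2SO4) in the aliquot = 1/2 × 1.487 × 10^-3 = 7.435 × 10^-4 mol
[H2SO4]_dilute = 7.435 × 10^-4 / 0.01000 = 0.07435 mol/L
Dilution factor = 100.0 / 19.73 = 5.068
[H2SO4]_stock = 0.07435 × 5.068 = 0.3768 mol/L

0.3768 mol/L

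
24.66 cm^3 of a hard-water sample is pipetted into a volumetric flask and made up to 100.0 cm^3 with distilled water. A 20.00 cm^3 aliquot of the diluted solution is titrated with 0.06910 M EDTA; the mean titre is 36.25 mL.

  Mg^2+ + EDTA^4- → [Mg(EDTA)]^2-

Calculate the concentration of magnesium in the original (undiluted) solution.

0.5079 M

n(EDTA) = 0.03625 × 0.06910 = 2.505 × 10^-3 mol
n(Mg2+) in the aliquot = 2.505 × 10^-3 mol (1:1 ratio)
[Mg2+]_dilute = 2.505 × 10^-3 / 0.02000 = 0.1252 mol/L
Dilution factor = 100.0 / 24.66 = 4.055
[Mg2+]_stock = 0.1252 × 4.055 = 0.5079 mol/L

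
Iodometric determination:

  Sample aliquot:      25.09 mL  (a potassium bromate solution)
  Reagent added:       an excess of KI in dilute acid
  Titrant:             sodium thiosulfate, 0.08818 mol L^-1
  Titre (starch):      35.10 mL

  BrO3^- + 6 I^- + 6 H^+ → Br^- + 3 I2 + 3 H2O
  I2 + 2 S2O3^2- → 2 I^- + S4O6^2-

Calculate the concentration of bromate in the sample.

0.02056 mol/L

n(S2O3^2-) = 0.03510 × 0.08818 = 3.095 × 10^-3 mol
n(I2) = n(S2O3^2-)/2 = 1.548 × 10^-3 mol
From the 1:3 ratio, n(BrO3^-) in the aliquot = 1/3 × 1.548 × 10^-3 = 5.159 × 10^-4 mol
[BrO3^-] = 5.159 × 10^-4 / 0.02509 = 0.02056 mol/L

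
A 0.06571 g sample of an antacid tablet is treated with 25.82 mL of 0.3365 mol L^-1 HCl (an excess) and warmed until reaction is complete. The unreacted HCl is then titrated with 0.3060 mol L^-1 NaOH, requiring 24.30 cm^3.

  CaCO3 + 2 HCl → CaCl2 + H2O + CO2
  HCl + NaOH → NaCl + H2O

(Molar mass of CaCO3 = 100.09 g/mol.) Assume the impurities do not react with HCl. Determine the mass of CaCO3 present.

n(HCl) added = 0.02582 × 0.3365 = 8.688 × 10^-3 mol
n(NaOH) used in back-titration = 0.02430 × 0.3060 = 7.436 × 10^-3 mol
n(HCl) left over = 7.436 × 10^-3 mol (1:1 ratio)
n(HCl) consumed by analyte = 8.688 × 10^-3 − 7.436 × 10^-3 = 1.253 × 10^-3 mol
From the 1:2 ratio, n(CaCO3) = 1/2 × 1.253 × 10^-3 = 6.263 × 10^-4 mol
mass of CaCO3 = 6.263 × 10^-4 × 100.09 = 0.06269 g

0.06269 g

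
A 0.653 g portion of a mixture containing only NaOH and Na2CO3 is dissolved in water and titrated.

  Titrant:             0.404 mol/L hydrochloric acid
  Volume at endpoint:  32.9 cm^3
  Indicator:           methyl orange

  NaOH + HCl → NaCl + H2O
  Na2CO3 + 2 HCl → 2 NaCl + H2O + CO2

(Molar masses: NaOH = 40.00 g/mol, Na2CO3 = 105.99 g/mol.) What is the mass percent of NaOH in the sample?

24.2 %

n(HCl) = 0.0329 × 0.404 = 0.0133 mol
Let x = n(NaOH), y = n(Na2CO3).
Titrant: 1x + 2y = 0.0133;  mass: 40.00x + 105.99y = 0.653
Solving, x = 3.95 × 10^-3 mol, y = 4.67 × 10^-3 mol
mass of NaOH = 3.95 × 10^-3 × 40.00 = 0.158 g
% NaOH = 0.158 / 0.653 × 100 = 24.2 %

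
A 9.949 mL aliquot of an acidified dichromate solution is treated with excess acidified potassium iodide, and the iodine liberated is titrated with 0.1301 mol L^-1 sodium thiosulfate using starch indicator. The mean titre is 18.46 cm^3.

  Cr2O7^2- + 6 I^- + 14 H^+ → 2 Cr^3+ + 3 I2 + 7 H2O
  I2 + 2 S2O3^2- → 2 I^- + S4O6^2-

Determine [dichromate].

n(S2O3^2-) = 0.01846 × 0.1301 = 2.402 × 10^-3 mol
n(I2) = n(S2O3^2-)/2 = 1.201 × 10^-3 mol
From the 1:3 ratio, n(Cr2O7^2-) in the aliquot = 1/3 × 1.201 × 10^-3 = 4.003 × 10^-4 mol
[Cr2O7^2-] = 4.003 × 10^-4 / 0.009949 = 0.04023 mol/L

0.04023 mol/L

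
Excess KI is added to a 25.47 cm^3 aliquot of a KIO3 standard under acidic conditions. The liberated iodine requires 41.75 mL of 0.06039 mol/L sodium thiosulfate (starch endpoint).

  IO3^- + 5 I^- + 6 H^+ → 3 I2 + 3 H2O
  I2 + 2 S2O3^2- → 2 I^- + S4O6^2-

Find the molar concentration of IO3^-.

n(S2O3^2-) = 0.04175 × 0.06039 = 2.521 × 10^-3 mol
n(I2) = n(S2O3^2-)/2 = 1.261 × 10^-3 mol
From the 1:3 ratio, n(IO3^-) in the aliquot = 1/3 × 1.261 × 10^-3 = 4.202 × 10^-4 mol
[IO3^-] = 4.202 × 10^-4 / 0.02547 = 0.01650 mol/L

0.01650 mol/L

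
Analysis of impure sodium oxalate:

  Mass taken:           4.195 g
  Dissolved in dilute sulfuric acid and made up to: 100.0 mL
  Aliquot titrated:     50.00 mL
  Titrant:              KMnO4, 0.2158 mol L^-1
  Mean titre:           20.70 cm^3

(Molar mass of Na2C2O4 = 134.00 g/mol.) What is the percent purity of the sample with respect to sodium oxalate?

2 MnO4^- + 5 C2O4^2- + 16 H^+ → 2 Mn^2+ + 10 CO2 + 8 H2O
n(KMnO4) per titration = 0.02070 × 0.2158 = 4.467 × 10^-3 mol
From the 5:2 ratio, n(Na2C2O4) in each aliquot = 5/2 × 4.467 × 10^-3 = 0.01117 mol
n(Na2C2O4) in the whole flask = 0.01117 × 100.0/50.00 = 0.02234 mol
mass of Na2C2O4 = 0.02234 × 134.00 = 2.993 g
% Na2C2O4 = 2.993 / 4.195 × 100 = 71.35 %

71.35 %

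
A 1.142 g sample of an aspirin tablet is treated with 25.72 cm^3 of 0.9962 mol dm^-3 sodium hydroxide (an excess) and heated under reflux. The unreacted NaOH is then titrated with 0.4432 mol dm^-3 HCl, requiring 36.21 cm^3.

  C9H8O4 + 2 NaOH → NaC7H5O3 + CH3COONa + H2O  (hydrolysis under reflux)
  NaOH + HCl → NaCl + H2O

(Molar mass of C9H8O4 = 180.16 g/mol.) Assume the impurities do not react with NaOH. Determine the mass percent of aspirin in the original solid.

75.52 %

n(NaOH) added = 0.02572 × 0.9962 = 0.02562 mol
n(HCl) used in back-titration = 0.03621 × 0.4432 = 0.01605 mol
n(NaOH) left over = 0.01605 mol (1:1 ratio)
n(NaOH) consumed by analyte = 0.02562 − 0.01605 = 9.574 × 10^-3 mol
From the 1:2 ratio, n(C9H8O4) = 1/2 × 9.574 × 10^-3 = 4.787 × 10^-3 mol
mass of C9H8O4 = 4.787 × 10^-3 × 180.16 = 0.8624 g
% C9H8O4 = 0.8624 / 1.142 × 100 = 75.52 %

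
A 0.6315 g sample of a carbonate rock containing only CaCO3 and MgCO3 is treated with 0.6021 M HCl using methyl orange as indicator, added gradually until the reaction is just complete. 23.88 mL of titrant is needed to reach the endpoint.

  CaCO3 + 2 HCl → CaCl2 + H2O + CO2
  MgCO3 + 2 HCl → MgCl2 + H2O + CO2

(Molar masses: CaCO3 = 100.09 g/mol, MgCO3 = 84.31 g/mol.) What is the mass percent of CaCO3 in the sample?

25.50 %

n(HCl) = 0.02388 × 0.6021 = 0.01438 mol
Let x = n(CaCO3), y = n(MgCO3).
Titrant: 2x + 2y = 0.01438;  mass: 100.09x + 84.31y = 0.6315
Solving, x = 1.609 × 10^-3 mol, y = 5.580 × 10^-3 mol
mass of CaCO3 = 1.609 × 10^-3 × 100.09 = 0.1610 g
% CaCO3 = 0.1610 / 0.6315 × 100 = 25.50 %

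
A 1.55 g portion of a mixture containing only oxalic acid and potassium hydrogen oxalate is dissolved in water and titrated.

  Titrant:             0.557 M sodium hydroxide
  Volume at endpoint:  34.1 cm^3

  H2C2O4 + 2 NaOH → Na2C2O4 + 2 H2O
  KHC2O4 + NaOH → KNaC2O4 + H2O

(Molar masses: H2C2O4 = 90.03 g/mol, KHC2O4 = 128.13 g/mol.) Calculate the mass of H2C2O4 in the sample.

n(NaOH) = 0.0341 × 0.557 = 0.0190 mol
Let x = n(H2C2O4), y = n(KHC2O4).
Titrant: 2x + 1y = 0.0190;  mass: 90.03x + 128.13y = 1.55
Solving, x = 5.32 × 10^-3 mol, y = 8.36 × 10^-3 mol
mass of H2C2O4 = 5.32 × 10^-3 × 90.03 = 0.479 g

0.479 g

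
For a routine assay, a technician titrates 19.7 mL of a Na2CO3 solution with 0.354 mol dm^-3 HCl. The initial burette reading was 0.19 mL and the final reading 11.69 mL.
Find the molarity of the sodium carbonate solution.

0.103 mol/L

Na2CO3 + 2 HCl → 2 NaCl + H2O + CO2
n(HCl) = 0.0115 L × 0.354 mol/L = 4.07 × 10^-3 mol
From the 1:2 mole ratio, n(Na2CO3) = 1/2 × 4.07 × 10^-3 = 2.04 × 10^-3 mol
[Na2CO3] = 2.04 × 10^-3 mol / 0.0197 L = 0.103 mol/L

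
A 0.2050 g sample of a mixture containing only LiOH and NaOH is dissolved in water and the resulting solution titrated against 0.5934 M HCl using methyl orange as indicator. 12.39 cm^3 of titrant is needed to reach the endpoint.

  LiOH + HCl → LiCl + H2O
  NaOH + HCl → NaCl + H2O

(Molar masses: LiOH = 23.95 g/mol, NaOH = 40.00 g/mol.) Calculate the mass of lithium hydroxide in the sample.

0.1329 g

n(HCl) = 0.01239 × 0.5934 = 7.352 × 10^-3 mol
Let x = n(LiOH), y = n(NaOH).
Titrant: 1x + 1y = 7.352 × 10^-3;  mass: 23.95x + 40.00y = 0.2050
Solving, x = 5.551 × 10^-3 mol, y = 1.802 × 10^-3 mol
mass of LiOH = 5.551 × 10^-3 × 23.95 = 0.1329 g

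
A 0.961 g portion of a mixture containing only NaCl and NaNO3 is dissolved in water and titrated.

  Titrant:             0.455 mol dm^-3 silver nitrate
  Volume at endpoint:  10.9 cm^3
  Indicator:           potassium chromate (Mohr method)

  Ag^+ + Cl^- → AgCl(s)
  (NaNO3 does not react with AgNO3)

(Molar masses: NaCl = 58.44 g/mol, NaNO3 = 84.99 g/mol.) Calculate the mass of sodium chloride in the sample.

0.290 g

n(AgNO3) = 0.0109 × 0.455 = 4.96 × 10^-3 mol
Let x = n(NaCl), y = n(NaNO3).
Titrant: 1x = 4.96 × 10^-3;  mass: 58.44x + 84.99y = 0.961
Solving, x = 4.96 × 10^-3 mol, y = 7.90 × 10^-3 mol
mass of NaCl = 4.96 × 10^-3 × 58.44 = 0.290 g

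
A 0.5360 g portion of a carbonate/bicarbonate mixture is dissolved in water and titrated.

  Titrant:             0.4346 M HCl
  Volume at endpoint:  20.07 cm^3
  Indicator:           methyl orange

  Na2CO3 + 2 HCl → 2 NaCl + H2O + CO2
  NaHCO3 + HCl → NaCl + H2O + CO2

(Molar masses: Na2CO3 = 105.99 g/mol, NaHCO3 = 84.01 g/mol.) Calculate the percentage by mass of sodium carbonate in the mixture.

62.73 %

n(HCl) = 0.02007 × 0.4346 = 8.722 × 10^-3 mol
Let x = n(Na2CO3), y = n(NaHCO3).
Titrant: 2x + 1y = 8.722 × 10^-3;  mass: 105.99x + 84.01y = 0.5360
Solving, x = 3.172 × 10^-3 mol, y = 2.378 × 10^-3 mol
mass of Na2CO3 = 3.172 × 10^-3 × 105.99 = 0.3362 g
% Na2CO3 = 0.3362 / 0.5360 × 100 = 62.73 %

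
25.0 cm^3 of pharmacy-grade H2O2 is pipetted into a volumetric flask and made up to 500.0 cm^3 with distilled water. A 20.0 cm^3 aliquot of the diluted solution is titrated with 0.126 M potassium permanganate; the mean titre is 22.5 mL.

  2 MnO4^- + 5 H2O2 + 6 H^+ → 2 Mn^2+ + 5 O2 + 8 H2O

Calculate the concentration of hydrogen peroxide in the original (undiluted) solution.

n(KMnO4) = 0.0225 × 0.126 = 2.83 × 10^-3 mol
From the 5:2 ratio, n(H2O2) in the aliquot = 5/2 × 2.83 × 10^-3 = 7.09 × 10^-3 mol
[H2O2]_dilute = 7.09 × 10^-3 / 0.0200 = 0.354 mol/L
Dilution factor = 500.0 / 25.0 = 20.00
[H2O2]_stock = 0.354 × 20.00 = 7.09 mol/L

7.09 M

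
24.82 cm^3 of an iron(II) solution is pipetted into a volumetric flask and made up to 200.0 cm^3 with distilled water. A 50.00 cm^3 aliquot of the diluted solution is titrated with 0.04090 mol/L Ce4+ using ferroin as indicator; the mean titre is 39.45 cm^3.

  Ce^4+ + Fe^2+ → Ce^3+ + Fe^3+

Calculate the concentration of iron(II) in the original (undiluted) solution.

0.2600 mol/L

n(Ce4+) = 0.03945 × 0.04090 = 1.614 × 10^-3 mol
n(Fe2+) in the aliquot = 1.614 × 10^-3 mol (1:1 ratio)
[Fe2+]_dilute = 1.614 × 10^-3 / 0.05000 = 0.03227 mol/L
Dilution factor = 200.0 / 24.82 = 8.058
[Fe2+]_stock = 0.03227 × 8.058 = 0.2600 mol/L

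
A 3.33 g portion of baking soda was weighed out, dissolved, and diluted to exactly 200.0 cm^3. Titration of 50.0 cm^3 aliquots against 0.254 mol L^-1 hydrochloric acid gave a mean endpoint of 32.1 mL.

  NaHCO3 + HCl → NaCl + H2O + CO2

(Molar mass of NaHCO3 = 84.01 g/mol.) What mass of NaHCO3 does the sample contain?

2.74 g

n(HCl) per titration = 0.0321 × 0.254 = 8.15 × 10^-3 mol
n(NaHCO3) in each aliquot = 8.15 × 10^-3 mol (1:1 ratio)
n(NaHCO3) in the whole flask = 8.15 × 10^-3 × 200.0/50.0 = 0.0326 mol
mass of NaHCO3 = 0.0326 × 84.01 = 2.74 g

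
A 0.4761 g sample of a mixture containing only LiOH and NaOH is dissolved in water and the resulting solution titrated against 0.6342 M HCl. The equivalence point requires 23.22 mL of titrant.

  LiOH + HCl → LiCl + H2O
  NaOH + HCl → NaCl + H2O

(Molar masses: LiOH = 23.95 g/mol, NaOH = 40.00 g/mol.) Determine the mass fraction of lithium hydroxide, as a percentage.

35.40 %

n(HCl) = 0.02322 × 0.6342 = 0.01473 mol
Let x = n(LiOH), y = n(NaOH).
Titrant: 1x + 1y = 0.01473;  mass: 23.95x + 40.00y = 0.4761
Solving, x = 7.037 × 10^-3 mol, y = 7.689 × 10^-3 mol
mass of LiOH = 7.037 × 10^-3 × 23.95 = 0.1685 g
% LiOH = 0.1685 / 0.4761 × 100 = 35.40 %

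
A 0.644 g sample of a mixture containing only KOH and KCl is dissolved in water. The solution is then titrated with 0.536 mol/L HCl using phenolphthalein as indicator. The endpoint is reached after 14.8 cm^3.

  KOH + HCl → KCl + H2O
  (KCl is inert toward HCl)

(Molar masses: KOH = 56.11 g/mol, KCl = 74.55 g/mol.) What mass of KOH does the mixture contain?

n(HCl) = 0.0148 × 0.536 = 7.93 × 10^-3 mol
Let x = n(KOH), y = n(KCl).
Titrant: 1x = 7.93 × 10^-3;  mass: 56.11x + 74.55y = 0.644
Solving, x = 7.93 × 10^-3 mol, y = 2.67 × 10^-3 mol
mass of KOH = 7.93 × 10^-3 × 56.11 = 0.445 g

0.445 g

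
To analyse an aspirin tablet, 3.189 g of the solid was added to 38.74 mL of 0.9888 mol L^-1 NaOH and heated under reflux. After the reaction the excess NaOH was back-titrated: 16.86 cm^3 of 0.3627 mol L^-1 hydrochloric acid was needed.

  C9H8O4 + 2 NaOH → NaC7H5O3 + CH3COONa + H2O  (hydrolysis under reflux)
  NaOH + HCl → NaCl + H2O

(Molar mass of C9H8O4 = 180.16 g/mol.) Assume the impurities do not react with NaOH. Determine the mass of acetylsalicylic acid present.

n(NaOH) added = 0.03874 × 0.9888 = 0.03831 mol
n(HCl) used in back-titration = 0.01686 × 0.3627 = 6.115 × 10^-3 mol
n(NaOH) left over = 6.115 × 10^-3 mol (1:1 ratio)
n(NaOH) consumed by analyte = 0.03831 − 6.115 × 10^-3 = 0.03219 mol
From the 1:2 ratio, n(C9H8O4) = 1/2 × 0.03219 = 0.01610 mol
mass of C9H8O4 = 0.01610 × 180.16 = 2.900 g

2.900 g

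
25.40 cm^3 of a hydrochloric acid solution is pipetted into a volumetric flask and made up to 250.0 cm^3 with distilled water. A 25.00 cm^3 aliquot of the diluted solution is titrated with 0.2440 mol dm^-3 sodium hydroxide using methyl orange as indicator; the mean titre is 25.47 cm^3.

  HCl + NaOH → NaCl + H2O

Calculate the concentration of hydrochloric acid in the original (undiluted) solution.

n(NaOH) = 0.02547 × 0.2440 = 6.215 × 10^-3 mol
n(HCl) in the aliquot = 6.215 × 10^-3 mol (1:1 ratio)
[HCl]_dilute = 6.215 × 10^-3 / 0.02500 = 0.2486 mol/L
Dilution factor = 250.0 / 25.40 = 9.843
[HCl]_stock = 0.2486 × 9.843 = 2.447 mol/L

2.447 mol/L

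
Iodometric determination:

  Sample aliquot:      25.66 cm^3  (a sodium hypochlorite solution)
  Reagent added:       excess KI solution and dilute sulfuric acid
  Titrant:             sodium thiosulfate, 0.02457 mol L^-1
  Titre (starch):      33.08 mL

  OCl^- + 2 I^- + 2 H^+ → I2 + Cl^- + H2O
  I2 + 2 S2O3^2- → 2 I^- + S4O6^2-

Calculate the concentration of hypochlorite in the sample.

n(S2O3^2-) = 0.03308 × 0.02457 = 8.128 × 10^-4 mol
n(I2) = n(S2O3^2-)/2 = 4.064 × 10^-4 mol
n(OCl^-) in the aliquot = 4.064 × 10^-4 mol (1:1 ratio)
[OCl^-] = 4.064 × 10^-4 / 0.02566 = 0.01584 mol/L

0.01584 mol/L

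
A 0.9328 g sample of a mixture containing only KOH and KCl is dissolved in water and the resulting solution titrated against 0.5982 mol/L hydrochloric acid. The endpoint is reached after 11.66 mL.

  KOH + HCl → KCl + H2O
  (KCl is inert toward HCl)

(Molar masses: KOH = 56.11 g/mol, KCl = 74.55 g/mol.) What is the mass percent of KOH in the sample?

n(HCl) = 0.01166 × 0.5982 = 6.975 × 10^-3 mol
Let x = n(KOH), y = n(KCl).
Titrant: 1x = 6.975 × 10^-3;  mass: 56.11x + 74.55y = 0.9328
Solving, x = 6.975 × 10^-3 mol, y = 7.263 × 10^-3 mol
mass of KOH = 6.975 × 10^-3 × 56.11 = 0.3914 g
% KOH = 0.3914 / 0.9328 × 100 = 41.96 %

41.96 %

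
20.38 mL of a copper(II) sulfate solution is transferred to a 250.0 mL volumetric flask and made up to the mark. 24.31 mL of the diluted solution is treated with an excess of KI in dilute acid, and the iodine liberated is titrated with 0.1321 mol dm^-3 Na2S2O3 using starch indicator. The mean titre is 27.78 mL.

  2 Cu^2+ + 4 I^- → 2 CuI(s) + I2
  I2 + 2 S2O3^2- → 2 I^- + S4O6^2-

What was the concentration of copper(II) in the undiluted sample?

n(S2O3^2-) = 0.02778 × 0.1321 = 3.670 × 10^-3 mol
n(I2) = n(S2O3^2-)/2 = 1.835 × 10^-3 mol
From the 2:1 ratio, n(Cu2+) in the aliquot = 2/1 × 1.835 × 10^-3 = 3.670 × 10^-3 mol
[Cu2+]_dilute = 3.670 × 10^-3 / 0.02431 = 0.1510 mol/L
[Cu2+]_original = 0.1510 × 250.0/20.38 = 1.852 mol/L

1.852 mol/L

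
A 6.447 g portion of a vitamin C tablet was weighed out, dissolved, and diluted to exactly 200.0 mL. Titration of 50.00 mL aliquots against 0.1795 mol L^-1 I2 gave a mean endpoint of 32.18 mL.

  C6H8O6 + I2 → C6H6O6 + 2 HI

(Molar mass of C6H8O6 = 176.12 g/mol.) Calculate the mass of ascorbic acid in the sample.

4.069 g

n(I2) per titration = 0.03218 × 0.1795 = 5.776 × 10^-3 mol
n(C6H8O6) in each aliquot = 5.776 × 10^-3 mol (1:1 ratio)
n(C6H8O6) in the whole flask = 5.776 × 10^-3 × 200.0/50.00 = 0.02311 mol
mass of C6H8O6 = 0.02311 × 176.12 = 4.069 g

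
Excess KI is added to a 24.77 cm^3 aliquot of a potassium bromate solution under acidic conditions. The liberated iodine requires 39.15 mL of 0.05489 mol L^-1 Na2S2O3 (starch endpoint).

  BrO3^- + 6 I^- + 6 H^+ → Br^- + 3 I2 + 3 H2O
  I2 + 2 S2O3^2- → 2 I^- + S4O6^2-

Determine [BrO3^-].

0.01446 mol/L

n(S2O3^2-) = 0.03915 × 0.05489 = 2.149 × 10^-3 mol
n(I2) = n(S2O3^2-)/2 = 1.074 × 10^-3 mol
From the 1:3 ratio, n(BrO3^-) in the aliquot = 1/3 × 1.074 × 10^-3 = 3.582 × 10^-4 mol
[BrO3^-] = 3.582 × 10^-4 / 0.02477 = 0.01446 mol/L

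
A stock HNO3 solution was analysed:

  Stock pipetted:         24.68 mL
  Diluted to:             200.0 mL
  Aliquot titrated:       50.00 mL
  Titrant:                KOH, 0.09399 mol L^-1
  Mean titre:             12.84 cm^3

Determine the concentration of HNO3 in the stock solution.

0.1956 mol/L

HNO3 + KOH → KNO3 + H2O
n(KOH) = 0.01284 × 0.09399 = 1.207 × 10^-3 mol
n(HNO3) in the aliquot = 1.207 × 10^-3 mol (1:1 ratio)
[HNO3]_dilute = 1.207 × 10^-3 / 0.05000 = 0.02414 mol/L
Dilution factor = 200.0 / 24.68 = 8.104
[HNO3]_stock = 0.02414 × 8.104 = 0.1956 mol/L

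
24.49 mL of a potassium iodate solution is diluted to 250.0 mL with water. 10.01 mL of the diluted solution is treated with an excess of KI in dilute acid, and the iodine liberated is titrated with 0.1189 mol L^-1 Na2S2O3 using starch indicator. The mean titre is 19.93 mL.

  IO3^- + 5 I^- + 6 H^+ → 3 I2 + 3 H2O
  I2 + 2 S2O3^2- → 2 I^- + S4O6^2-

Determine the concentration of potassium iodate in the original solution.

0.4028 mol/L

n(S2O3^2-) = 0.01993 × 0.1189 = 2.370 × 10^-3 mol
n(I2) = n(S2O3^2-)/2 = 1.185 × 10^-3 mol
From the 1:3 ratio, n(IO3^-) in the aliquot = 1/3 × 1.185 × 10^-3 = 3.949 × 10^-4 mol
[IO3^-]_dilute = 3.949 × 10^-4 / 0.01001 = 0.03946 mol/L
[IO3^-]_original = 0.03946 × 250.0/24.49 = 0.4028 mol/L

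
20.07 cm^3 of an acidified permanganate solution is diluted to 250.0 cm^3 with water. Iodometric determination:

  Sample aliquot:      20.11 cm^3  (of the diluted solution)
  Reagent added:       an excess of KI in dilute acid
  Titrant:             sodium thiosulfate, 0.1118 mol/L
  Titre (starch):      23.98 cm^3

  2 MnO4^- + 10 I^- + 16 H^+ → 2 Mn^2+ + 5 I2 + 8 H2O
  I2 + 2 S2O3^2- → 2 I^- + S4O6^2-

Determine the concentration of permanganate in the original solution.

0.3321 mol/L

n(S2O3^2-) = 0.02398 × 0.1118 = 2.681 × 10^-3 mol
n(I2) = n(S2O3^2-)/2 = 1.340 × 10^-3 mol
From the 2:5 ratio, n(MnO4^-) in the aliquot = 2/5 × 1.340 × 10^-3 = 5.362 × 10^-4 mol
[MnO4^-]_dilute = 5.362 × 10^-4 / 0.02011 = 0.02666 mol/L
[MnO4^-]_original = 0.02666 × 250.0/20.07 = 0.3321 mol/L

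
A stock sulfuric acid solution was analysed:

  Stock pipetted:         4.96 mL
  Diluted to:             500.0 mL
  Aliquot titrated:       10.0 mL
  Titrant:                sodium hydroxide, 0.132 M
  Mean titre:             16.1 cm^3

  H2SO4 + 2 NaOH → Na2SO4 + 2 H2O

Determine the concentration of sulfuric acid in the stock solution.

n(NaOH) = 0.0161 × 0.132 = 2.13 × 10^-3 mol
From the 1:2 ratio, n(H2SO4) in the aliquot = 1/2 × 2.13 × 10^-3 = 1.06 × 10^-3 mol
[H2SO4]_dilute = 1.06 × 10^-3 / 0.0100 = 0.106 mol/L
Dilution factor = 500.0 / 4.96 = 100.8
[H2SO4]_stock = 0.106 × 100.8 = 10.7 mol/L

10.7 M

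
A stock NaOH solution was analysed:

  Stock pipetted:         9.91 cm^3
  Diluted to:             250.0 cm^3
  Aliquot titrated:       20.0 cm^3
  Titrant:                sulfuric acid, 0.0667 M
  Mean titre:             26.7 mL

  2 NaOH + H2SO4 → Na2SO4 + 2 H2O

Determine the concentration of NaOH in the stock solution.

n(H2SO4) = 0.0267 × 0.0667 = 1.78 × 10^-3 mol
From the 2:1 ratio, n(NaOH) in the aliquot = 2/1 × 1.78 × 10^-3 = 3.56 × 10^-3 mol
[NaOH]_dilute = 3.56 × 10^-3 / 0.0200 = 0.178 mol/L
Dilution factor = 250.0 / 9.91 = 25.23
[NaOH]_stock = 0.178 × 25.23 = 4.49 mol/L

4.49 M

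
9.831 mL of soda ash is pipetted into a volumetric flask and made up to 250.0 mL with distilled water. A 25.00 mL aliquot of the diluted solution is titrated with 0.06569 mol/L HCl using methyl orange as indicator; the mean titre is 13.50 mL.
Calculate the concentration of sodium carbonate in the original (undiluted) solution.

0.4510 mol/L

Na2CO3 + 2 HCl → 2 NaCl + H2O + CO2
n(HCl) = 0.01350 × 0.06569 = 8.868 × 10^-4 mol
From the 1:2 ratio, n(Na2CO3) in the aliquot = 1/2 × 8.868 × 10^-4 = 4.434 × 10^-4 mol
[Na2CO3]_dilute = 4.434 × 10^-4 / 0.02500 = 0.01774 mol/L
Dilution factor = 250.0 / 9.831 = 25.43
[Na2CO3]_stock = 0.01774 × 25.43 = 0.4510 mol/L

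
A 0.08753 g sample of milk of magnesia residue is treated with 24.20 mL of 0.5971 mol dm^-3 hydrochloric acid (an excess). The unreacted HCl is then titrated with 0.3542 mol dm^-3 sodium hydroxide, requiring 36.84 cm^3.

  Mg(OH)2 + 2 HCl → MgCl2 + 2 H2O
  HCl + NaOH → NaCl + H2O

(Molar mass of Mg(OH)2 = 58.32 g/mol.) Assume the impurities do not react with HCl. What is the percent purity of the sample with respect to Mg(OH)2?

46.68 %

n(HCl) added = 0.02420 × 0.5971 = 0.01445 mol
n(NaOH) used in back-titration = 0.03684 × 0.3542 = 0.01305 mol
n(HCl) left over = 0.01305 mol (1:1 ratio)
n(HCl) consumed by analyte = 0.01445 − 0.01305 = 1.401 × 10^-3 mol
From the 1:2 ratio, n(Mg(OH)2) = 1/2 × 1.401 × 10^-3 = 7.005 × 10^-4 mol
mass of Mg(OH)2 = 7.005 × 10^-4 × 58.32 = 0.04086 g
% Mg(OH)2 = 0.04086 / 0.08753 × 100 = 46.68 %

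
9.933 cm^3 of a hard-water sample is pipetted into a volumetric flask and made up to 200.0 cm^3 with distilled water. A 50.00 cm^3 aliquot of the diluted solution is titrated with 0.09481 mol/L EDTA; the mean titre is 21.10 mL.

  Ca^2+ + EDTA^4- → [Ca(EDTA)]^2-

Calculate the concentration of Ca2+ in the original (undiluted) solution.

0.8056 mol/L

n(EDTA) = 0.02110 × 0.09481 = 2.000 × 10^-3 mol
n(Ca2+) in the aliquot = 2.000 × 10^-3 mol (1:1 ratio)
[Ca2+]_dilute = 2.000 × 10^-3 / 0.05000 = 0.04001 mol/L
Dilution factor = 200.0 / 9.933 = 20.13
[Ca2+]_stock = 0.04001 × 20.13 = 0.8056 mol/L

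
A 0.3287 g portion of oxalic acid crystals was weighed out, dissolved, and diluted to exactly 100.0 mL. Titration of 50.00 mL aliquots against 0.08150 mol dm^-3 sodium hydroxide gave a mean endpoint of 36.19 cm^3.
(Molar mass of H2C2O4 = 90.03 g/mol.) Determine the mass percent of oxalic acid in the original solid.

H2C2O4 + 2 NaOH → Na2C2O4 + 2 H2O
n(NaOH) per titration = 0.03619 × 0.08150 = 2.949 × 10^-3 mol
From the 1:2 ratio, n(H2C2O4) in each aliquot = 1/2 × 2.949 × 10^-3 = 1.475 × 10^-3 mol
n(H2C2O4) in the whole flask = 1.475 × 10^-3 × 100.0/50.00 = 2.949 × 10^-3 mol
mass of H2C2O4 = 2.949 × 10^-3 × 90.03 = 0.2655 g
% H2C2O4 = 0.2655 / 0.3287 × 100 = 80.79 %

80.79 %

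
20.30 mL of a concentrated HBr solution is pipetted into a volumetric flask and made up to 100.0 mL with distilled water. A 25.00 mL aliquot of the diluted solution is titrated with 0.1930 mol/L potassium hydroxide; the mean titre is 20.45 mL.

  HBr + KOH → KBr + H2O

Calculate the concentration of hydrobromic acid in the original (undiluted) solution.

n(KOH) = 0.02045 × 0.1930 = 3.947 × 10^-3 mol
n(HBr) in the aliquot = 3.947 × 10^-3 mol (1:1 ratio)
[HBr]_dilute = 3.947 × 10^-3 / 0.02500 = 0.1579 mol/L
Dilution factor = 100.0 / 20.30 = 4.926
[HBr]_stock = 0.1579 × 4.926 = 0.7777 mol/L

0.7777 mol/L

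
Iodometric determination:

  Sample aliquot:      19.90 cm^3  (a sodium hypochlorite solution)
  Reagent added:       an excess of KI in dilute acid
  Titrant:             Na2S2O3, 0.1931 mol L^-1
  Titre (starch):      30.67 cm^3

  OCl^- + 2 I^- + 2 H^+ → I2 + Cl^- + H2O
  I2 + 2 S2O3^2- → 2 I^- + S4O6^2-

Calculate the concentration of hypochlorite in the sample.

0.1488 mol/L

n(S2O3^2-) = 0.03067 × 0.1931 = 5.922 × 10^-3 mol
n(I2) = n(S2O3^2-)/2 = 2.961 × 10^-3 mol
n(OCl^-) in the aliquot = 2.961 × 10^-3 mol (1:1 ratio)
[OCl^-] = 2.961 × 10^-3 / 0.01990 = 0.1488 mol/L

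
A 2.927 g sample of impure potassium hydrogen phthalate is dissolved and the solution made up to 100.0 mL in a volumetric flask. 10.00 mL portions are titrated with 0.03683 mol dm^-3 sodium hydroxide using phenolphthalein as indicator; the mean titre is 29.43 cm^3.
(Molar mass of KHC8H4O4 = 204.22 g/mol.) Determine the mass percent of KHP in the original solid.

75.63 %

KHC8H4O4 + NaOH → KNaC8H4O4 + H2O
n(NaOH) per titration = 0.02943 × 0.03683 = 1.084 × 10^-3 mol
n(KHC8H4O4) in each aliquot = 1.084 × 10^-3 mol (1:1 ratio)
n(KHC8H4O4) in the whole flask = 1.084 × 10^-3 × 100.0/10.00 = 0.01084 mol
mass of KHC8H4O4 = 0.01084 × 204.22 = 2.214 g
% KHC8H4O4 = 2.214 / 2.927 × 100 = 75.63 %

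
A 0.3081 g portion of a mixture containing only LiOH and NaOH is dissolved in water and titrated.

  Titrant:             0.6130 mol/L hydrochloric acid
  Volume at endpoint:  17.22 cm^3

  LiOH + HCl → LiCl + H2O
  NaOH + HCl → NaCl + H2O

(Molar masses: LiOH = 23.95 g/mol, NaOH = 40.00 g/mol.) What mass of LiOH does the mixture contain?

n(HCl) = 0.01722 × 0.6130 = 0.01056 mol
Let x = n(LiOH), y = n(NaOH).
Titrant: 1x + 1y = 0.01056;  mass: 23.95x + 40.00y = 0.3081
Solving, x = 7.111 × 10^-3 mol, y = 3.445 × 10^-3 mol
mass of LiOH = 7.111 × 10^-3 × 23.95 = 0.1703 g

0.1703 g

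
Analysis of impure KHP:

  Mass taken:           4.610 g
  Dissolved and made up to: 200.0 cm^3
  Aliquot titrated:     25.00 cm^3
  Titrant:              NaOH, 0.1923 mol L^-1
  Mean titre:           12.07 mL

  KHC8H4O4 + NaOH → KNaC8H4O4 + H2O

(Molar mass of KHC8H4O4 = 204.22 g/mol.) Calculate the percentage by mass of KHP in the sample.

n(NaOH) per titration = 0.01207 × 0.1923 = 2.321 × 10^-3 mol
n(KHC8H4O4) in each aliquot = 2.321 × 10^-3 mol (1:1 ratio)
n(KHC8H4O4) in the whole flask = 2.321 × 10^-3 × 200.0/25.00 = 0.01857 mol
mass of KHC8H4O4 = 0.01857 × 204.22 = 3.792 g
% KHC8H4O4 = 3.792 / 4.610 × 100 = 82.26 %

82.26 %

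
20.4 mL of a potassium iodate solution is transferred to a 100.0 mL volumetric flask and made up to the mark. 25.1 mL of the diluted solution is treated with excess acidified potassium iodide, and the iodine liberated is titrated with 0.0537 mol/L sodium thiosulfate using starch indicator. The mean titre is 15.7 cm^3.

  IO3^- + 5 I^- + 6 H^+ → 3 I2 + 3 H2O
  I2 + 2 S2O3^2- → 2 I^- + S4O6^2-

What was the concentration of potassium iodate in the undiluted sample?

n(S2O3^2-) = 0.0157 × 0.0537 = 8.43 × 10^-4 mol
n(I2) = n(S2O3^2-)/2 = 4.22 × 10^-4 mol
From the 1:3 ratio, n(IO3^-) in the aliquot = 1/3 × 4.22 × 10^-4 = 1.41 × 10^-4 mol
[IO3^-]_dilute = 1.41 × 10^-4 / 0.0251 = 0.00560 mol/L
[IO3^-]_original = 0.00560 × 100.0/20.4 = 0.0274 mol/L

0.0274 mol/L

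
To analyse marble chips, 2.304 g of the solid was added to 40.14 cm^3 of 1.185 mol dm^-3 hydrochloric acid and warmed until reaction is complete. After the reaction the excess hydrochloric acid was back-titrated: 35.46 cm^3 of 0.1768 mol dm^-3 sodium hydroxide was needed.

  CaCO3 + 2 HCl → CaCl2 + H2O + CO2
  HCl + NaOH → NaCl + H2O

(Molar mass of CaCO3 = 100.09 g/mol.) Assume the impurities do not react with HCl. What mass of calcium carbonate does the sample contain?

2.067 g

n(HCl) added = 0.04014 × 1.185 = 0.04757 mol
n(NaOH) used in back-titration = 0.03546 × 0.1768 = 6.269 × 10^-3 mol
n(HCl) left over = 6.269 × 10^-3 mol (1:1 ratio)
n(HCl) consumed by analyte = 0.04757 − 6.269 × 10^-3 = 0.04130 mol
From the 1:2 ratio, n(CaCO3) = 1/2 × 0.04130 = 0.02065 mol
mass of CaCO3 = 0.02065 × 100.09 = 2.067 g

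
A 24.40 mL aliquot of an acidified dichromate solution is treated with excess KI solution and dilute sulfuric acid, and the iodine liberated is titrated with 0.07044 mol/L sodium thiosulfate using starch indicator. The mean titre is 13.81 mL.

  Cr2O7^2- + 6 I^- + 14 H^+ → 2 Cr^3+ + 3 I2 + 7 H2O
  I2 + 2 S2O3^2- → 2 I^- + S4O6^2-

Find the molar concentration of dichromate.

n(S2O3^2-) = 0.01381 × 0.07044 = 9.728 × 10^-4 mol
n(I2) = n(S2O3^2-)/2 = 4.864 × 10^-4 mol
From the 1:3 ratio, n(Cr2O7^2-) in the aliquot = 1/3 × 4.864 × 10^-4 = 1.621 × 10^-4 mol
[Cr2O7^2-] = 1.621 × 10^-4 / 0.02440 = 0.006645 mol/L

0.006645 mol/L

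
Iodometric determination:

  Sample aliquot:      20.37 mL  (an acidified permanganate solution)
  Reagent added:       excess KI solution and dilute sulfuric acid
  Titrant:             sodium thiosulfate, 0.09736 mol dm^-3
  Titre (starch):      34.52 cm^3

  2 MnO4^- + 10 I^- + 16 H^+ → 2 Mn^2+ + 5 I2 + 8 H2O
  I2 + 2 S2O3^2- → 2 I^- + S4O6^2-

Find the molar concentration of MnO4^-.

0.03300 mol/L

n(S2O3^2-) = 0.03452 × 0.09736 = 3.361 × 10^-3 mol
n(I2) = n(S2O3^2-)/2 = 1.680 × 10^-3 mol
From the 2:5 ratio, n(MnO4^-) in the aliquot = 2/5 × 1.680 × 10^-3 = 6.722 × 10^-4 mol
[MnO4^-] = 6.722 × 10^-4 / 0.02037 = 0.03300 mol/L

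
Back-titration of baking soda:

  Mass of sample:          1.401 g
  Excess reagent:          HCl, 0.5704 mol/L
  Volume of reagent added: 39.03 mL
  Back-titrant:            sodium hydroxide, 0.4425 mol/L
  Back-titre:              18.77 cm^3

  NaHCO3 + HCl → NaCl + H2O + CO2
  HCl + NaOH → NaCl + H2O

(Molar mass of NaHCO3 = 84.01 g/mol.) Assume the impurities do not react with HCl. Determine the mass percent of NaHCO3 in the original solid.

83.69 %

n(HCl) added = 0.03903 × 0.5704 = 0.02226 mol
n(NaOH) used in back-titration = 0.01877 × 0.4425 = 8.306 × 10^-3 mol
n(HCl) left over = 8.306 × 10^-3 mol (1:1 ratio)
n(HCl) consumed by analyte = 0.02226 − 8.306 × 10^-3 = 0.01396 mol
n(NaHCO3) = 0.01396 mol (1:1 ratio)
mass of NaHCO3 = 0.01396 × 84.01 = 1.173 g
% NaHCO3 = 1.173 / 1.401 × 100 = 83.69 %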